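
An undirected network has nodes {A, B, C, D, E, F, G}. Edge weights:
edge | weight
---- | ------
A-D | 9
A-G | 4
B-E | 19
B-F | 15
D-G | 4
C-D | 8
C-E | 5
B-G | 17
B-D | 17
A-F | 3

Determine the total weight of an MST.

39

Grow the tree from D using Prim:
Step 1: cheapest edge leaving the tree is D-G (4); add G.
Step 2: cheapest edge leaving the tree is A-G (4); add A.
Step 3: cheapest edge leaving the tree is A-F (3); add F.
Step 4: cheapest edge leaving the tree is C-D (8); add C.
Step 5: cheapest edge leaving the tree is C-E (5); add E.
Step 6: cheapest edge leaving the tree is B-F (15); add B.
MST edges: D-G, A-G, A-F, C-D, C-E, B-F; total weight 4+4+3+8+5+15 = 39.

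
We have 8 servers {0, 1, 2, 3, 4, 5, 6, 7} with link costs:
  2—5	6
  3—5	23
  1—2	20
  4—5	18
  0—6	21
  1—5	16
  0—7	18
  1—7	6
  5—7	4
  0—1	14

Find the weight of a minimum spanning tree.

Grow the tree from 4 using Prim:
Step 1: cheapest edge leaving the tree is 4—5 (18); add 5.
Step 2: cheapest edge leaving the tree is 5—7 (4); add 7.
Step 3: cheapest edge leaving the tree is 1—7 (6); add 1.
Step 4: cheapest edge leaving the tree is 2—5 (6); add 2.
Step 5: cheapest edge leaving the tree is 0—1 (14); add 0.
Step 6: cheapest edge leaving the tree is 0—6 (21); add 6.
Step 7: cheapest edge leaving the tree is 3—5 (23); add 3.
MST edges: 4—5, 5—7, 1—7, 2—5, 0—1, 0—6, 3—5; total weight 18+4+6+6+14+21+23 = 92.

92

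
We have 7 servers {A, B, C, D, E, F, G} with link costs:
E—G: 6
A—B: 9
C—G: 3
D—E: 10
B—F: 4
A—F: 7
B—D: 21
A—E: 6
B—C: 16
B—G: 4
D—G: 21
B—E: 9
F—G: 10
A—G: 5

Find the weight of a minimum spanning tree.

32

Prim's algorithm from D:
Step 1: cheapest edge leaving the tree is D—E (10); add E.
Step 2: cheapest edge leaving the tree is A—E (6); add A.
Step 3: cheapest edge leaving the tree is A—G (5); add G.
Step 4: cheapest edge leaving the tree is C—G (3); add C.
Step 5: cheapest edge leaving the tree is B—G (4); add B.
Step 6: cheapest edge leaving the tree is B—F (4); add F.
MST edges: D—E, A—E, A—G, C—G, B—G, B—F; total weight 10+6+5+3+4+4 = 32.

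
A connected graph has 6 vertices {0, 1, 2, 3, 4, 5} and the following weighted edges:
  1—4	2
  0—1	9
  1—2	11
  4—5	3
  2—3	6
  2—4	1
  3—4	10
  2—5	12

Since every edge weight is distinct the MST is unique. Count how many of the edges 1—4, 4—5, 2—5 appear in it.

2

Sort edges by weight, then run Kruskal:
2—4 (1): add — endpoints in different components.
1—4 (2): add — endpoints in different components.
4—5 (3): add — endpoints in different components.
2—3 (6): add — endpoints in different components.
0—1 (9): add — endpoints in different components.
MST edge set: {2—4, 1—4, 4—5, 2—3, 0—1}.
Of the listed edges, {1—4, 4—5} are in the MST → 2.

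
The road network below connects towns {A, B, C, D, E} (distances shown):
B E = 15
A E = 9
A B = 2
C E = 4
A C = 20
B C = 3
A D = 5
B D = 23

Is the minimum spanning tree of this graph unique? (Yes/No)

Yes

Sort edges by weight, then run Kruskal:
A B (2): add. Components now {A,B} {C} {D} {E}
B C (3): add. Components now {A,B,C} {D} {E}
C E (4): add. Components now {A,B,C,E} {D}
A D (5): add. Components now {A,B,C,D,E}
Every non-tree edge has weight strictly greater than the heaviest edge on the tree path between its endpoints, so the MST is unique.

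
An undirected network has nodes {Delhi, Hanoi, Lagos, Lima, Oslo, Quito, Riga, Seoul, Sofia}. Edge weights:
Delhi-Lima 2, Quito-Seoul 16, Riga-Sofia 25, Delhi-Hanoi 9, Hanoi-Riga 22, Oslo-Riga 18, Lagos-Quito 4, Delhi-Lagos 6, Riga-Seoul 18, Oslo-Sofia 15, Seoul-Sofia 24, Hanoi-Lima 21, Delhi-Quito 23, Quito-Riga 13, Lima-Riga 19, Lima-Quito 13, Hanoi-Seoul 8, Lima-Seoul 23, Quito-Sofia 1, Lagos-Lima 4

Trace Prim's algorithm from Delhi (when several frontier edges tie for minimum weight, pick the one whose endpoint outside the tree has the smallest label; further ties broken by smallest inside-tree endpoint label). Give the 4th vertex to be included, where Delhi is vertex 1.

Prim, starting at Delhi.
Step 1: cheapest edge leaving the tree is Delhi-Lima (2); add Lima.
Step 2: cheapest edge leaving the tree is Lagos-Lima (4); add Lagos.
Step 3: cheapest edge leaving the tree is Lagos-Quito (4); add Quito.
Step 4: cheapest edge leaving the tree is Quito-Sofia (1); add Sofia.
Step 5: cheapest edge leaving the tree is Delhi-Hanoi (9); add Hanoi.
Step 6: cheapest edge leaving the tree is Hanoi-Seoul (8); add Seoul.
Step 7: cheapest edge leaving the tree is Quito-Riga (13); add Riga.
Step 8: cheapest edge leaving the tree is Oslo-Sofia (15); add Oslo.
Vertex order: Delhi, Lima, Lagos, Quito, Sofia, Hanoi, Seoul, Riga, Oslo. The 4th vertex is Quito.

Quito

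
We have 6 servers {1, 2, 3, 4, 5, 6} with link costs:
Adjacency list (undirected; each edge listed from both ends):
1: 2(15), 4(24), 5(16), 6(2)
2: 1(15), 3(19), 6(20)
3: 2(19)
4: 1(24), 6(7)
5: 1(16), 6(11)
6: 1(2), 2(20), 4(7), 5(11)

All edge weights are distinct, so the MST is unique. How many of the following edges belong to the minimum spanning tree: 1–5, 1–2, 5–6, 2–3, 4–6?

Kruskal: consider edges lightest-first.
1–6 (2): add. Components now {1,6} {2} {3} {4} {5}
4–6 (7): add. Components now {1,4,6} {2} {3} {5}
5–6 (11): add. Components now {1,4,5,6} {2} {3}
1–2 (15): add. Components now {1,2,4,5,6} {3}
1–5 (16): skip — 1 and 5 already connected.
2–3 (19): add. Components now {1,2,3,4,5,6}
MST edge set: {1–6, 4–6, 5–6, 1–2, 2–3}.
Of the listed edges, {1–2, 5–6, 2–3, 4–6} are in the MST → 4.

4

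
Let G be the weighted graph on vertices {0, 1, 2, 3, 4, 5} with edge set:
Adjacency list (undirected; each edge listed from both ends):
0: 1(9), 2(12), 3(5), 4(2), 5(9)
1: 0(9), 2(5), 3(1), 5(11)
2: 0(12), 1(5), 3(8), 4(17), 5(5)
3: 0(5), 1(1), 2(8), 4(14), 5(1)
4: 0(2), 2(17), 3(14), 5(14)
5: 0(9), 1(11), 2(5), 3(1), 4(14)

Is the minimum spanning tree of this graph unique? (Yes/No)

Kruskal: consider edges lightest-first.
1—3 (1): add. Components now {0} {1,3} {2} {4} {5}
3—5 (1): add. Components now {0} {1,3,5} {2} {4}
0—4 (2): add. Components now {0,4} {1,3,5} {2}
0—3 (5): add. Components now {0,1,3,4,5} {2}
1—2 (5): add. Components now {0,1,2,3,4,5}
Non-tree edge 2—5 has weight 5, equal to the heaviest edge on its tree cycle — swapping gives another MST of the same weight. Not unique.

No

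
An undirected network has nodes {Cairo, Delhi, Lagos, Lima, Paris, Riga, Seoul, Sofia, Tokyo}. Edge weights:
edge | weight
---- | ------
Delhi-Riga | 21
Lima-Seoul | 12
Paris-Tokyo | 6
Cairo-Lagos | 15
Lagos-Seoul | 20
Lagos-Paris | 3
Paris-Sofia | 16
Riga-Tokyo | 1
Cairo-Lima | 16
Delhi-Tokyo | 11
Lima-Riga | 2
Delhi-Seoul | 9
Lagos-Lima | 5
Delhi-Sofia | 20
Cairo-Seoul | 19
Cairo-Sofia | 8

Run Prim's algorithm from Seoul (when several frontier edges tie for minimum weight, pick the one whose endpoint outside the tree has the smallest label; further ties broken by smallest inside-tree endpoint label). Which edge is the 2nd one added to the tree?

Grow the tree from Seoul using Prim:
Step 1: cheapest edge leaving the tree is Delhi-Seoul (9); add Delhi.
Step 2: cheapest edge leaving the tree is Delhi-Tokyo (11); add Tokyo.
Step 3: cheapest edge leaving the tree is Riga-Tokyo (1); add Riga.
Step 4: cheapest edge leaving the tree is Lima-Riga (2); add Lima.
Step 5: cheapest edge leaving the tree is Lagos-Lima (5); add Lagos.
Step 6: cheapest edge leaving the tree is Lagos-Paris (3); add Paris.
Step 7: cheapest edge leaving the tree is Cairo-Lagos (15); add Cairo.
Step 8: cheapest edge leaving the tree is Cairo-Sofia (8); add Sofia.
The 2nd edge added is Delhi-Tokyo.

Delhi-Tokyo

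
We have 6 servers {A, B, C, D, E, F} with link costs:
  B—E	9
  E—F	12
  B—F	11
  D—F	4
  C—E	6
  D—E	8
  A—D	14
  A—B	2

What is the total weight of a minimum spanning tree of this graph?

Prim, starting at F.
Step 1: frontier [D—F 4, B—F 11, E—F 12] → take D—F (4); add D.
Step 2: frontier [D—E 8, A—D 14, B—F 11, E—F 12] → take D—E (8); add E.
Step 3: frontier [A—D 14, C—E 6, B—E 9, B—F 11] → take C—E (6); add C.
Step 4: frontier [A—D 14, B—E 9, B—F 11] → take B—E (9); add B.
Step 5: frontier [A—B 2, A—D 14] → take A—B (2); add A.
MST edges: D—F, D—E, C—E, B—E, A—B; total weight 4+8+6+9+2 = 29.

29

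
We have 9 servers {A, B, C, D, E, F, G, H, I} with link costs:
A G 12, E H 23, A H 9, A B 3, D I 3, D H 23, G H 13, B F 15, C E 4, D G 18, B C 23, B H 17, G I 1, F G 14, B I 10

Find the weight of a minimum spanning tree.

67

Prim, starting at G.
Step 1: cheapest edge leaving the tree is G I (1); add I.
Step 2: cheapest edge leaving the tree is D I (3); add D.
Step 3: cheapest edge leaving the tree is B I (10); add B.
Step 4: cheapest edge leaving the tree is A B (3); add A.
Step 5: cheapest edge leaving the tree is A H (9); add H.
Step 6: cheapest edge leaving the tree is F G (14); add F.
Step 7: cheapest edge leaving the tree is B C (23); add C.
Step 8: cheapest edge leaving the tree is C E (4); add E.
MST edges: G I, D I, B I, A B, A H, F G, B C, C E; total weight 1+3+10+3+9+14+23+4 = 67.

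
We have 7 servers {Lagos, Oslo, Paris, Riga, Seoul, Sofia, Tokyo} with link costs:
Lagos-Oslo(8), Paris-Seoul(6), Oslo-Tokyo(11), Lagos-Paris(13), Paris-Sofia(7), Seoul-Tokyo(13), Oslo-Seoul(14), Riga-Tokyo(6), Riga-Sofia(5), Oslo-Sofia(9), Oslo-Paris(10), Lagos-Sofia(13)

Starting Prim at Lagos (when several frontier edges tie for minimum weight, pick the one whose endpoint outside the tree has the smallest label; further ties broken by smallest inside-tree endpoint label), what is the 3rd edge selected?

Prim, starting at Lagos.
Step 1: cheapest edge leaving the tree is Lagos-Oslo (8); add Oslo.
Step 2: cheapest edge leaving the tree is Oslo-Sofia (9); add Sofia.
Step 3: cheapest edge leaving the tree is Riga-Sofia (5); add Riga.
Step 4: cheapest edge leaving the tree is Riga-Tokyo (6); add Tokyo.
Step 5: cheapest edge leaving the tree is Paris-Sofia (7); add Paris.
Step 6: cheapest edge leaving the tree is Paris-Seoul (6); add Seoul.
The 3rd edge added is Riga-Sofia.

Riga-Sofia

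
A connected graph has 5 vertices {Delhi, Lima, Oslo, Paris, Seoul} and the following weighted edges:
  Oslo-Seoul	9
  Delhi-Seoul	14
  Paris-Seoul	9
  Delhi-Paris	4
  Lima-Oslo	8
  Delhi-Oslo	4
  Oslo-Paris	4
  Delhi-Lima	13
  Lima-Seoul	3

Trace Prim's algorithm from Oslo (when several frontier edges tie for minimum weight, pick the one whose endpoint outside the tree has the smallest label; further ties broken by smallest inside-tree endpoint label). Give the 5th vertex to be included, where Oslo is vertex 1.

Prim, starting at Oslo.
Step 1: cheapest edge leaving the tree is Delhi-Oslo (4); add Delhi.
Step 2: cheapest edge leaving the tree is Delhi-Paris (4); add Paris.
Step 3: cheapest edge leaving the tree is Lima-Oslo (8); add Lima.
Step 4: cheapest edge leaving the tree is Lima-Seoul (3); add Seoul.
Vertex order: Oslo, Delhi, Paris, Lima, Seoul. The 5th vertex is Seoul.

Seoul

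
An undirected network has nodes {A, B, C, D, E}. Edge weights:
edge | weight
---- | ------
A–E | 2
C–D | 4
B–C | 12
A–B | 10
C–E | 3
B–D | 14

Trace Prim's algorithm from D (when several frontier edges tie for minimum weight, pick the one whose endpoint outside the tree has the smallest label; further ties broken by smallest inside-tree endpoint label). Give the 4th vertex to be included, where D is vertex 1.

A

Prim, starting at D.
Step 1: frontier [C–D 4, B–D 14] → take C–D (4); add C.
Step 2: frontier [C–E 3, B–C 12, B–D 14] → take C–E (3); add E.
Step 3: frontier [B–C 12, B–D 14, A–E 2] → take A–E (2); add A.
Step 4: frontier [A–B 10, B–C 12, B–D 14] → take A–B (10); add B.
Vertex order: D, C, E, A, B. The 4th vertex is A.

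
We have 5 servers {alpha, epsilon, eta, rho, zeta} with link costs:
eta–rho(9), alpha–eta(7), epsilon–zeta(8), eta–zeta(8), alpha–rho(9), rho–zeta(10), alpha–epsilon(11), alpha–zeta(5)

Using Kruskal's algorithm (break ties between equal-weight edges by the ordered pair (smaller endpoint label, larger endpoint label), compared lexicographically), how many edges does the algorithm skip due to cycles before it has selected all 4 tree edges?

Kruskal: consider edges lightest-first.
alpha–zeta (5): add. Components now {alpha,zeta} {eta} {rho} {epsilon}
alpha–eta (7): add. Components now {alpha,eta,zeta} {rho} {epsilon}
epsilon–zeta (8): add. Components now {alpha,epsilon,eta,zeta} {rho}
eta–zeta (8): skip — zeta and eta already connected.
alpha–rho (9): add. Components now {alpha,epsilon,eta,rho,zeta}
Edges rejected before the tree was complete: 1.

1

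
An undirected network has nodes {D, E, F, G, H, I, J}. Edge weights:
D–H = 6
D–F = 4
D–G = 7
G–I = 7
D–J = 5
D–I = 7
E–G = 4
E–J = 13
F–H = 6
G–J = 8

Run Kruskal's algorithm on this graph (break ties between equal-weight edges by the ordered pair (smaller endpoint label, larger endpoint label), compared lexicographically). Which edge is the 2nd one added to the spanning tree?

E-G

Sort edges by weight, then run Kruskal:
D–F (4): add. Components now {D,F} {E} {G} {H} {I} {J}
E–G (4): add. Components now {D,F} {E,G} {H} {I} {J}
D–J (5): add. Components now {D,F,J} {E,G} {H} {I}
D–H (6): add. Components now {D,F,H,J} {E,G} {I}
F–H (6): skip — F and H already connected.
D–G (7): add. Components now {D,E,F,G,H,J} {I}
D–I (7): add. Components now {D,E,F,G,H,I,J}
The 2nd edge added is E–G.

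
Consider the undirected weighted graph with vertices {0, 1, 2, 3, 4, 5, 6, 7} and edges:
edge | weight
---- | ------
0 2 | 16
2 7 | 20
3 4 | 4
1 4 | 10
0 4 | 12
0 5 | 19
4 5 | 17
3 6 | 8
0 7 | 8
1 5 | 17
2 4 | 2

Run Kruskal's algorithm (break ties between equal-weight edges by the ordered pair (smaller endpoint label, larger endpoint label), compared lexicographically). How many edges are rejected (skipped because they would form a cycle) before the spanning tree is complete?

Kruskal's algorithm — process edges by increasing weight (ties by edge label):
2 4 (2): add — endpoints in different components.
3 4 (4): add — endpoints in different components.
0 7 (8): add — endpoints in different components.
3 6 (8): add — endpoints in different components.
1 4 (10): add — endpoints in different components.
0 4 (12): add — endpoints in different components.
0 2 (16): skip — 0 and 2 already connected.
1 5 (17): add — endpoints in different components.
Edges rejected before the tree was complete: 1.

1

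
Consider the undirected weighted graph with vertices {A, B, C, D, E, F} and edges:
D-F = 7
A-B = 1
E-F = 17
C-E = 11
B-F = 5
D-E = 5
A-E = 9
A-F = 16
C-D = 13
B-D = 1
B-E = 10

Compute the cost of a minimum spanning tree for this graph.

Kruskal: consider edges lightest-first.
A-B (1): add — endpoints in different components.
B-D (1): add — endpoints in different components.
B-F (5): add — endpoints in different components.
D-E (5): add — endpoints in different components.
D-F (7): skip — D and F already connected.
A-E (9): skip — A and E already connected.
B-E (10): skip — B and E already connected.
C-E (11): add — endpoints in different components.
MST edges: A-B, B-D, B-F, D-E, C-E; total weight 1+1+5+5+11 = 23.

23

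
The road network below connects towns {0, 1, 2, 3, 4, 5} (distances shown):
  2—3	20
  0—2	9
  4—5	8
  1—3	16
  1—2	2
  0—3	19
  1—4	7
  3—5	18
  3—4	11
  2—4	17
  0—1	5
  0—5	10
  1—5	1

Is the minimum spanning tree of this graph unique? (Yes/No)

Yes

Kruskal: consider edges lightest-first.
1—5 (1): add — endpoints in different components.
1—2 (2): add — endpoints in different components.
0—1 (5): add — endpoints in different components.
1—4 (7): add — endpoints in different components.
4—5 (8): skip — 4 and 5 already connected.
0—2 (9): skip — 0 and 2 already connected.
0—5 (10): skip — 0 and 5 already connected.
3—4 (11): add — endpoints in different components.
Every non-tree edge has weight strictly greater than the heaviest edge on the tree path between its endpoints, so the MST is unique.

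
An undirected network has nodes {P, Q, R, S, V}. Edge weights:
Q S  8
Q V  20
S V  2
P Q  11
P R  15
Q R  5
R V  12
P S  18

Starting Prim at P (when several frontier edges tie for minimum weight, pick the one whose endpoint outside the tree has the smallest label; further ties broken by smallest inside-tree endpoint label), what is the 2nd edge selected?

Prim, starting at P.
Step 1: cheapest edge leaving the tree is P Q (11); add Q.
Step 2: cheapest edge leaving the tree is Q R (5); add R.
Step 3: cheapest edge leaving the tree is Q S (8); add S.
Step 4: cheapest edge leaving the tree is S V (2); add V.
The 2nd edge added is Q R.

Q-R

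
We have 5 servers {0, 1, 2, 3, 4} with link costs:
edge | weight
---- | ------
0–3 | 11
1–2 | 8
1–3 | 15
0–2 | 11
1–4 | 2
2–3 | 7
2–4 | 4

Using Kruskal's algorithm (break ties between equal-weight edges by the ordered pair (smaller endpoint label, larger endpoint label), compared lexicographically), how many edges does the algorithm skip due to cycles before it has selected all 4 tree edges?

1

Kruskal's algorithm — process edges by increasing weight (ties by edge label):
1–4 (2): add. Components now {0} {1,4} {2} {3}
2–4 (4): add. Components now {0} {1,2,4} {3}
2–3 (7): add. Components now {0} {1,2,3,4}
1–2 (8): skip — 1 and 2 already connected.
0–2 (11): add. Components now {0,1,2,3,4}
Edges rejected before the tree was complete: 1.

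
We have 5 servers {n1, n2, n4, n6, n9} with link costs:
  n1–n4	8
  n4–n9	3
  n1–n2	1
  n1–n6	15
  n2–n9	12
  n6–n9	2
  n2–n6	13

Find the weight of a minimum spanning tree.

Kruskal: consider edges lightest-first.
n1–n2 (1): add — endpoints in different components.
n6–n9 (2): add — endpoints in different components.
n4–n9 (3): add — endpoints in different components.
n1–n4 (8): add — endpoints in different components.
MST edges: n1–n2, n6–n9, n4–n9, n1–n4; total weight 1+2+3+8 = 14.

14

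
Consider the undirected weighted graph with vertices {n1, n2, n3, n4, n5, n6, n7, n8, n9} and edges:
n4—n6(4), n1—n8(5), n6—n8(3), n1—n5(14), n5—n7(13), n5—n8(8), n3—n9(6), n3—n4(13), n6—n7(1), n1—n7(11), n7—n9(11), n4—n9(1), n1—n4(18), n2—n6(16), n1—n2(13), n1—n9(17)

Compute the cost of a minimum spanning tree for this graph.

41

Sort edges by weight, then run Kruskal:
n4—n9 (1): add — endpoints in different components.
n6—n7 (1): add — endpoints in different components.
n6—n8 (3): add — endpoints in different components.
n4—n6 (4): add — endpoints in different components.
n1—n8 (5): add — endpoints in different components.
n3—n9 (6): add — endpoints in different components.
n5—n8 (8): add — endpoints in different components.
n1—n7 (11): skip — n1 and n7 already connected.
n7—n9 (11): skip — n9 and n7 already connected.
n1—n2 (13): add — endpoints in different components.
MST edges: n4—n9, n6—n7, n6—n8, n4—n6, n1—n8, n3—n9, n5—n8, n1—n2; total weight 1+1+3+4+5+6+8+13 = 41.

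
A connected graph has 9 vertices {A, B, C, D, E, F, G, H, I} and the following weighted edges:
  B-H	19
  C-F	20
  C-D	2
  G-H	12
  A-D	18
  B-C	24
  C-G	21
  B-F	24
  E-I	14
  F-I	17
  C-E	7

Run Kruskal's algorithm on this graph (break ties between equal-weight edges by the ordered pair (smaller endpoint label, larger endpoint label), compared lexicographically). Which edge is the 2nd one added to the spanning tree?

C-E

Kruskal's algorithm — process edges by increasing weight (ties by edge label):
C-D (2): add — endpoints in different components.
C-E (7): add — endpoints in different components.
G-H (12): add — endpoints in different components.
E-I (14): add — endpoints in different components.
F-I (17): add — endpoints in different components.
A-D (18): add — endpoints in different components.
B-H (19): add — endpoints in different components.
C-F (20): skip — C and F already connected.
C-G (21): add — endpoints in different components.
The 2nd edge added is C-E.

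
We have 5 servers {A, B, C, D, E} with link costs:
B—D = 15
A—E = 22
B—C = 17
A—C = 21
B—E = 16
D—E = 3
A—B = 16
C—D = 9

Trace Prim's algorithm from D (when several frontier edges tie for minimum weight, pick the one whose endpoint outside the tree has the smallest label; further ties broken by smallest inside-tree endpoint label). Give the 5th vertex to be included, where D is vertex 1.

A

Prim, starting at D.
Step 1: cheapest edge leaving the tree is D—E (3); add E.
Step 2: cheapest edge leaving the tree is C—D (9); add C.
Step 3: cheapest edge leaving the tree is B—D (15); add B.
Step 4: cheapest edge leaving the tree is A—B (16); add A.
Vertex order: D, E, C, B, A. The 5th vertex is A.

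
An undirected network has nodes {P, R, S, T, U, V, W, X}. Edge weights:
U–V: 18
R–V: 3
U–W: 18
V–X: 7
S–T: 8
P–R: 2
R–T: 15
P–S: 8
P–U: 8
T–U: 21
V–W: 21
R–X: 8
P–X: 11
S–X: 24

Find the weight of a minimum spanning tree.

Sort edges by weight, then run Kruskal:
P–R (2): add — endpoints in different components.
R–V (3): add — endpoints in different components.
V–X (7): add — endpoints in different components.
P–S (8): add — endpoints in different components.
P–U (8): add — endpoints in different components.
R–X (8): skip — X and R already connected.
S–T (8): add — endpoints in different components.
P–X (11): skip — P and X already connected.
R–T (15): skip — T and R already connected.
U–V (18): skip — U and V already connected.
U–W (18): add — endpoints in different components.
MST edges: P–R, R–V, V–X, P–S, P–U, S–T, U–W; total weight 2+3+7+8+8+8+18 = 54.

54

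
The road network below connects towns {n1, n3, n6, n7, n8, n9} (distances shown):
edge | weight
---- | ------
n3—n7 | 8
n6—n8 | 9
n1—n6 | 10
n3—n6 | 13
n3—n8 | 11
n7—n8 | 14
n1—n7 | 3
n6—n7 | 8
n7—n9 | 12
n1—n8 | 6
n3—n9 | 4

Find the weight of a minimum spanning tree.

29

Kruskal: consider edges lightest-first.
n1—n7 (3): add. Components now {n1,n7} {n6} {n8} {n9} {n3}
n3—n9 (4): add. Components now {n1,n7} {n6} {n8} {n3,n9}
n1—n8 (6): add. Components now {n1,n7,n8} {n6} {n3,n9}
n3—n7 (8): add. Components now {n1,n3,n7,n8,n9} {n6}
n6—n7 (8): add. Components now {n1,n3,n6,n7,n8,n9}
MST edges: n1—n7, n3—n9, n1—n8, n3—n7, n6—n7; total weight 3+4+6+8+8 = 29.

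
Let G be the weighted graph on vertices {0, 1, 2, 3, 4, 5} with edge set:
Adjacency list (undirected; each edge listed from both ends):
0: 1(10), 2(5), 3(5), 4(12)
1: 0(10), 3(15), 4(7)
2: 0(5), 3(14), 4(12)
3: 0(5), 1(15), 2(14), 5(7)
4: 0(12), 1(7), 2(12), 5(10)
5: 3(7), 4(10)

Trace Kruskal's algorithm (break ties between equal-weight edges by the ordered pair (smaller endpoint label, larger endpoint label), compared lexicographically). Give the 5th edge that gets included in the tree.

Sort edges by weight, then run Kruskal:
0–2 (5): add — endpoints in different components.
0–3 (5): add — endpoints in different components.
1–4 (7): add — endpoints in different components.
3–5 (7): add — endpoints in different components.
0–1 (10): add — endpoints in different components.
The 5th edge added is 0–1.

0-1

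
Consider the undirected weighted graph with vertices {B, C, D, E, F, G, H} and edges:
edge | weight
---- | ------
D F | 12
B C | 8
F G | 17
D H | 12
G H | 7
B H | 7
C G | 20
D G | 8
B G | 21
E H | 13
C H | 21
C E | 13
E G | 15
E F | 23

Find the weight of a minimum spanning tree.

55

Kruskal: consider edges lightest-first.
B H (7): add — endpoints in different components.
G H (7): add — endpoints in different components.
B C (8): add — endpoints in different components.
D G (8): add — endpoints in different components.
D F (12): add — endpoints in different components.
D H (12): skip — D and H already connected.
C E (13): add — endpoints in different components.
MST edges: B H, G H, B C, D G, D F, C E; total weight 7+7+8+8+12+13 = 55.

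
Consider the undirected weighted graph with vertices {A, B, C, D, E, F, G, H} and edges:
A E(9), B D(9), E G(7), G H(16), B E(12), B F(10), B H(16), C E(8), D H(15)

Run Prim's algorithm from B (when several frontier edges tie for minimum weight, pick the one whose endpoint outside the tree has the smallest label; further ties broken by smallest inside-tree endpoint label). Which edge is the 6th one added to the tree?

A-E

Grow the tree from B using Prim:
Step 1: cheapest edge leaving the tree is B D (9); add D.
Step 2: cheapest edge leaving the tree is B F (10); add F.
Step 3: cheapest edge leaving the tree is B E (12); add E.
Step 4: cheapest edge leaving the tree is E G (7); add G.
Step 5: cheapest edge leaving the tree is C E (8); add C.
Step 6: cheapest edge leaving the tree is A E (9); add A.
Step 7: cheapest edge leaving the tree is D H (15); add H.
The 6th edge added is A E.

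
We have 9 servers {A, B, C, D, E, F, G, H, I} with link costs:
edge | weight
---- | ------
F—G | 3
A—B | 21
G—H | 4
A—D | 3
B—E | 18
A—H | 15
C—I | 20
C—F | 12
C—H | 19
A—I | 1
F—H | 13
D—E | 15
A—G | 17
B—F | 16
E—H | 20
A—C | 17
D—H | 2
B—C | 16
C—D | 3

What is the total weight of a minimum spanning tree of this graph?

47

Grow the tree from D using Prim:
Step 1: cheapest edge leaving the tree is D—H (2); add H.
Step 2: cheapest edge leaving the tree is A—D (3); add A.
Step 3: cheapest edge leaving the tree is A—I (1); add I.
Step 4: cheapest edge leaving the tree is C—D (3); add C.
Step 5: cheapest edge leaving the tree is G—H (4); add G.
Step 6: cheapest edge leaving the tree is F—G (3); add F.
Step 7: cheapest edge leaving the tree is D—E (15); add E.
Step 8: cheapest edge leaving the tree is B—C (16); add B.
MST edges: D—H, A—D, A—I, C—D, G—H, F—G, D—E, B—C; total weight 2+3+1+3+4+3+15+16 = 47.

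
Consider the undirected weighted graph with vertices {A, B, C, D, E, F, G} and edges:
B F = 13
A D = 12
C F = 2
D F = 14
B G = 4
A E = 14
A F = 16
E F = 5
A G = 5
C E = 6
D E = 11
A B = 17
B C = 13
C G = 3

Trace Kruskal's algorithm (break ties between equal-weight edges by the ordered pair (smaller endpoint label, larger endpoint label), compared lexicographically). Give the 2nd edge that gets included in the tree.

Kruskal's algorithm — process edges by increasing weight (ties by edge label):
C F (2): add — endpoints in different components.
C G (3): add — endpoints in different components.
B G (4): add — endpoints in different components.
A G (5): add — endpoints in different components.
E F (5): add — endpoints in different components.
C E (6): skip — C and E already connected.
D E (11): add — endpoints in different components.
The 2nd edge added is C G.

C-G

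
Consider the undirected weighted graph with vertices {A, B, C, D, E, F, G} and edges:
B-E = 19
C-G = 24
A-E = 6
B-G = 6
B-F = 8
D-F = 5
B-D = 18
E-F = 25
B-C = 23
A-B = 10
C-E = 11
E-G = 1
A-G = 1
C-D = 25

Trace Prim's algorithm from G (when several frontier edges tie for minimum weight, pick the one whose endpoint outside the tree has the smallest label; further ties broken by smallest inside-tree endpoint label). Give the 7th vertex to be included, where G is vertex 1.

C

Grow the tree from G using Prim:
Step 1: frontier [A-G 1, E-G 1, B-G 6, C-G 24] → take A-G (1); add A.
Step 2: frontier [A-E 6, A-B 10, E-G 1, B-G 6, C-G 24] → take E-G (1); add E.
Step 3: frontier [A-B 10, C-E 11, B-E 19, E-F 25, B-G 6, C-G 24] → take B-G (6); add B.
Step 4: frontier [B-F 8, B-D 18, B-C 23, C-E 11, E-F 25, C-G 24] → take B-F (8); add F.
Step 5: frontier [B-D 18, B-C 23, C-E 11, D-F 5, C-G 24] → take D-F (5); add D.
Step 6: frontier [B-C 23, C-D 25, C-E 11, C-G 24] → take C-E (11); add C.
Vertex order: G, A, E, B, F, D, C. The 7th vertex is C.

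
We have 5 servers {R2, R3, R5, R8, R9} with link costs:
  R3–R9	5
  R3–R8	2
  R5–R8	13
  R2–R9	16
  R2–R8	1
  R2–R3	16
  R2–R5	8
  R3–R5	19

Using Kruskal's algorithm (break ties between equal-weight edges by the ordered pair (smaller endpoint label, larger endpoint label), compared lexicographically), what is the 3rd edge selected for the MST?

R3-R9

Kruskal's algorithm — process edges by increasing weight (ties by edge label):
R2–R8 (1): add — endpoints in different components.
R3–R8 (2): add — endpoints in different components.
R3–R9 (5): add — endpoints in different components.
R2–R5 (8): add — endpoints in different components.
The 3rd edge added is R3–R9.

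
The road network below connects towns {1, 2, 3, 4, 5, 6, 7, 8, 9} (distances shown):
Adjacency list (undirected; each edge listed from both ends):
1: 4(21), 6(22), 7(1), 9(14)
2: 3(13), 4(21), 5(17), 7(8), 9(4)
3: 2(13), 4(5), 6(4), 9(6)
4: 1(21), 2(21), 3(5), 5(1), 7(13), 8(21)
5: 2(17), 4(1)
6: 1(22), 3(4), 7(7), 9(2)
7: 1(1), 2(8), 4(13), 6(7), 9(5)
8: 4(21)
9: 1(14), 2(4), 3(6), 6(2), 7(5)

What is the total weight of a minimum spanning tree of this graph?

Grow the tree from 3 using Prim:
Step 1: cheapest edge leaving the tree is 3—6 (4); add 6.
Step 2: cheapest edge leaving the tree is 6—9 (2); add 9.
Step 3: cheapest edge leaving the tree is 2—9 (4); add 2.
Step 4: cheapest edge leaving the tree is 3—4 (5); add 4.
Step 5: cheapest edge leaving the tree is 4—5 (1); add 5.
Step 6: cheapest edge leaving the tree is 7—9 (5); add 7.
Step 7: cheapest edge leaving the tree is 1—7 (1); add 1.
Step 8: cheapest edge leaving the tree is 4—8 (21); add 8.
MST edges: 3—6, 6—9, 2—9, 3—4, 4—5, 7—9, 1—7, 4—8; total weight 4+2+4+5+1+5+1+21 = 43.

43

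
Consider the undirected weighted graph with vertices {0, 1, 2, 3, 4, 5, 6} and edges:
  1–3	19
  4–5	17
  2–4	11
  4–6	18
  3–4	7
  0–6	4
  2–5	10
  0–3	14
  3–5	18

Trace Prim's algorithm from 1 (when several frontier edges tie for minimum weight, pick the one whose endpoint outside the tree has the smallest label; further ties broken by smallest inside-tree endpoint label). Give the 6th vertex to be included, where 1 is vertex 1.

0

Prim, starting at 1.
Step 1: frontier [1–3 19] → take 1–3 (19); add 3.
Step 2: frontier [3–4 7, 0–3 14, 3–5 18] → take 3–4 (7); add 4.
Step 3: frontier [0–3 14, 3–5 18, 2–4 11, 4–5 17, 4–6 18] → take 2–4 (11); add 2.
Step 4: frontier [2–5 10, 0–3 14, 3–5 18, 4–5 17, 4–6 18] → take 2–5 (10); add 5.
Step 5: frontier [0–3 14, 4–6 18] → take 0–3 (14); add 0.
Step 6: frontier [0–6 4, 4–6 18] → take 0–6 (4); add 6.
Vertex order: 1, 3, 4, 2, 5, 0, 6. The 6th vertex is 0.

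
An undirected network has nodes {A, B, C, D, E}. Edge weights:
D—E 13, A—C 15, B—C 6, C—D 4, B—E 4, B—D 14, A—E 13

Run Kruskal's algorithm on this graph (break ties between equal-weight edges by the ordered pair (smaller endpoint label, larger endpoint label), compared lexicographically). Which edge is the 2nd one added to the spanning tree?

C-D

Kruskal's algorithm — process edges by increasing weight (ties by edge label):
B—E (4): add — endpoints in different components.
C—D (4): add — endpoints in different components.
B—C (6): add — endpoints in different components.
A—E (13): add — endpoints in different components.
The 2nd edge added is C—D.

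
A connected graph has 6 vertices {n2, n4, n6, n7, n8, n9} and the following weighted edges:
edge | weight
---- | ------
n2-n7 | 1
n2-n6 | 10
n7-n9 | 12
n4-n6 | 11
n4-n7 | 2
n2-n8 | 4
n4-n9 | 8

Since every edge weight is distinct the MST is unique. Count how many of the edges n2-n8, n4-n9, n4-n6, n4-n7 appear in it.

3

Kruskal's algorithm — process edges by increasing weight (ties by edge label):
n2-n7 (1): add. Components now {n8} {n6} {n2,n7} {n9} {n4}
n4-n7 (2): add. Components now {n8} {n6} {n2,n4,n7} {n9}
n2-n8 (4): add. Components now {n2,n4,n7,n8} {n6} {n9}
n4-n9 (8): add. Components now {n2,n4,n7,n8,n9} {n6}
n2-n6 (10): add. Components now {n2,n4,n6,n7,n8,n9}
MST edge set: {n2-n7, n4-n7, n2-n8, n4-n9, n2-n6}.
Of the listed edges, {n2-n8, n4-n9, n4-n7} are in the MST → 3.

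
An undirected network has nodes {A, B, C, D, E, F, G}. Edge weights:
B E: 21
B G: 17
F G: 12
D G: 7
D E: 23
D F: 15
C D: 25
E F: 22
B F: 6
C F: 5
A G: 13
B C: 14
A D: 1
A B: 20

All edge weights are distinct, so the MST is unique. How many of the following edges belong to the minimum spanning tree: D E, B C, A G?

0

Kruskal's algorithm — process edges by increasing weight (ties by edge label):
A D (1): add. Components now {A,D} {B} {C} {E} {F} {G}
C F (5): add. Components now {A,D} {B} {C,F} {E} {G}
B F (6): add. Components now {A,D} {B,C,F} {E} {G}
D G (7): add. Components now {A,D,G} {B,C,F} {E}
F G (12): add. Components now {A,B,C,D,F,G} {E}
A G (13): skip — A and G already connected.
B C (14): skip — B and C already connected.
D F (15): skip — D and F already connected.
B G (17): skip — B and G already connected.
A B (20): skip — A and B already connected.
B E (21): add. Components now {A,B,C,D,E,F,G}
MST edge set: {A D, C F, B F, D G, F G, B E}.
Of the listed edges, {} are in the MST → 0.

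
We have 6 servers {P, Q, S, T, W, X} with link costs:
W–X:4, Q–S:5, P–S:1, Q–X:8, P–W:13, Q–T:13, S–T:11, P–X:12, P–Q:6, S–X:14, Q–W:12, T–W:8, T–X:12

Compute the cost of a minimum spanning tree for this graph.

26

Kruskal's algorithm — process edges by increasing weight (ties by edge label):
P–S (1): add. Components now {Q} {X} {P,S} {T} {W}
W–X (4): add. Components now {Q} {W,X} {P,S} {T}
Q–S (5): add. Components now {P,Q,S} {W,X} {T}
P–Q (6): skip — Q and P already connected.
Q–X (8): add. Components now {P,Q,S,W,X} {T}
T–W (8): add. Components now {P,Q,S,T,W,X}
MST edges: P–S, W–X, Q–S, Q–X, T–W; total weight 1+4+5+8+8 = 26.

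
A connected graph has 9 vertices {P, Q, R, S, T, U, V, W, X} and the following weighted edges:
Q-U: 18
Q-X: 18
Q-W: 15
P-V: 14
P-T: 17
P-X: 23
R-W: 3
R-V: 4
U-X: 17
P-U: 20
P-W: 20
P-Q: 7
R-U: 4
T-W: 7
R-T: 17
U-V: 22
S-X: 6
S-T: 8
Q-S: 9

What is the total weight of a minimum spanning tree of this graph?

Prim, starting at X.
Step 1: cheapest edge leaving the tree is S-X (6); add S.
Step 2: cheapest edge leaving the tree is S-T (8); add T.
Step 3: cheapest edge leaving the tree is T-W (7); add W.
Step 4: cheapest edge leaving the tree is R-W (3); add R.
Step 5: cheapest edge leaving the tree is R-U (4); add U.
Step 6: cheapest edge leaving the tree is R-V (4); add V.
Step 7: cheapest edge leaving the tree is Q-S (9); add Q.
Step 8: cheapest edge leaving the tree is P-Q (7); add P.
MST edges: S-X, S-T, T-W, R-W, R-U, R-V, Q-S, P-Q; total weight 6+8+7+3+4+4+9+7 = 48.

48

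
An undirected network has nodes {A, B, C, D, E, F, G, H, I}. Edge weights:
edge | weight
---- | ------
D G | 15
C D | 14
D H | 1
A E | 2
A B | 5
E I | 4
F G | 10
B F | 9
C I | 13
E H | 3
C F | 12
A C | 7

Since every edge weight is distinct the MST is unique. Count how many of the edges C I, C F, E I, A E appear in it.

Sort edges by weight, then run Kruskal:
D H (1): add — endpoints in different components.
A E (2): add — endpoints in different components.
E H (3): add — endpoints in different components.
E I (4): add — endpoints in different components.
A B (5): add — endpoints in different components.
A C (7): add — endpoints in different components.
B F (9): add — endpoints in different components.
F G (10): add — endpoints in different components.
MST edge set: {D H, A E, E H, E I, A B, A C, B F, F G}.
Of the listed edges, {E I, A E} are in the MST → 2.

2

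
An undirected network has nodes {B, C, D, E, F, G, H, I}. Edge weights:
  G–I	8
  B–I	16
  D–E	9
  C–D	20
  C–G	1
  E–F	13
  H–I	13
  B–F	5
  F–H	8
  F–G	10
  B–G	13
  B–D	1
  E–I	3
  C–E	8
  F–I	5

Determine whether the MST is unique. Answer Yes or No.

No

Kruskal's algorithm — process edges by increasing weight (ties by edge label):
B–D (1): add — endpoints in different components.
C–G (1): add — endpoints in different components.
E–I (3): add — endpoints in different components.
B–F (5): add — endpoints in different components.
F–I (5): add — endpoints in different components.
C–E (8): add — endpoints in different components.
F–H (8): add — endpoints in different components.
Non-tree edge G–I has weight 8, equal to the heaviest edge on its tree cycle — swapping gives another MST of the same weight. Not unique.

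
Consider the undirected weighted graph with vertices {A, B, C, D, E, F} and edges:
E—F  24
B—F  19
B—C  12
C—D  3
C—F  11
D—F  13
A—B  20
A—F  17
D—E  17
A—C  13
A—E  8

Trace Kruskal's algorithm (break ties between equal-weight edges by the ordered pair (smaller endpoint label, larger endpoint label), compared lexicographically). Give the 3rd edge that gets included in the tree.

Kruskal's algorithm — process edges by increasing weight (ties by edge label):
C—D (3): add — endpoints in different components.
A—E (8): add — endpoints in different components.
C—F (11): add — endpoints in different components.
B—C (12): add — endpoints in different components.
A—C (13): add — endpoints in different components.
The 3rd edge added is C—F.

C-F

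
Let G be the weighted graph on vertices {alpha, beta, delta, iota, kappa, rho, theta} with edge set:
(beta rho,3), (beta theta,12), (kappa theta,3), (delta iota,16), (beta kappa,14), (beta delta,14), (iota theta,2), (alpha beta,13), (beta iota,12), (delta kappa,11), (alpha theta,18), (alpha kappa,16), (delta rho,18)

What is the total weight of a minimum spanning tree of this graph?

44

Kruskal's algorithm — process edges by increasing weight (ties by edge label):
iota theta (2): add — endpoints in different components.
beta rho (3): add — endpoints in different components.
kappa theta (3): add — endpoints in different components.
delta kappa (11): add — endpoints in different components.
beta iota (12): add — endpoints in different components.
beta theta (12): skip — theta and beta already connected.
alpha beta (13): add — endpoints in different components.
MST edges: iota theta, beta rho, kappa theta, delta kappa, beta iota, alpha beta; total weight 2+3+3+11+12+13 = 44.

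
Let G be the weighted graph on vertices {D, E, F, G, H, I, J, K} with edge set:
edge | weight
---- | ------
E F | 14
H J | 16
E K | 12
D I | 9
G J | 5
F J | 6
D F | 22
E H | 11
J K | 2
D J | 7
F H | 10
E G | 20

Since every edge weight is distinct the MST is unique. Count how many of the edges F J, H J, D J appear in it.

2

Kruskal's algorithm — process edges by increasing weight (ties by edge label):
J K (2): add — endpoints in different components.
G J (5): add — endpoints in different components.
F J (6): add — endpoints in different components.
D J (7): add — endpoints in different components.
D I (9): add — endpoints in different components.
F H (10): add — endpoints in different components.
E H (11): add — endpoints in different components.
MST edge set: {J K, G J, F J, D J, D I, F H, E H}.
Of the listed edges, {F J, D J} are in the MST → 2.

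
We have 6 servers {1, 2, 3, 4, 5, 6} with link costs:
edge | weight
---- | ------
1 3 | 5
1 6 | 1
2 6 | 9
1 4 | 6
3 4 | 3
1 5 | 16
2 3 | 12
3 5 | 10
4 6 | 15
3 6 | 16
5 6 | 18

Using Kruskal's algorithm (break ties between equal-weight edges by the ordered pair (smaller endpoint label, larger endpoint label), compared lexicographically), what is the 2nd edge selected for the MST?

Sort edges by weight, then run Kruskal:
1 6 (1): add. Components now {1,6} {2} {3} {4} {5}
3 4 (3): add. Components now {1,6} {2} {3,4} {5}
1 3 (5): add. Components now {1,3,4,6} {2} {5}
1 4 (6): skip — 1 and 4 already connected.
2 6 (9): add. Components now {1,2,3,4,6} {5}
3 5 (10): add. Components now {1,2,3,4,5,6}
The 2nd edge added is 3 4.

3-4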